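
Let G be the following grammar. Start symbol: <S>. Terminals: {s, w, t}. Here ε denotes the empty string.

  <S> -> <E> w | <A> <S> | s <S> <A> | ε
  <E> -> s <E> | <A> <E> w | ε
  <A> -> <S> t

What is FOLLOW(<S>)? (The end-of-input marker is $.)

{$, s, t, w}

FIRST(<S>): from <S>-><E> w we get {s, t, w}; from <S>-><A> <S> we get {s, t, w}; from <S>->s <S> <A> we get {s}; from <S>->ε we get {ε}. So FIRST(<S>) = {ε, s, t, w}.
FIRST(<A>): from <A>-><S> t we get {s, t, w}. So FIRST(<A>) = {s, t, w}.
FIRST(<E>): from <E>->s <E> we get {s}; from <E>-><A> <E> w we get {s, t, w}; from <E>->ε we get {ε}. So FIRST(<E>) = {ε, s, t, w}.
FOLLOW(<S>) includes $ since <S> is the start symbol.
FOLLOW(<S>): in <S>-><A> <S>, the suffix after <S> is empty (adds nothing new); in <S>->s <S> <A>, <S> is followed by <A> with FIRST {s, t, w}; in <A>-><S> t, <S> is followed by t with FIRST {t}. Thus FOLLOW(<S>) = {$, s, t, w}.
FOLLOW(<E>): in <S>-><E> w, <E> is followed by w with FIRST {w}; in <E>->s <E>, the suffix after <E> is empty (adds nothing new); in <E>-><A> <E> w, <E> is followed by w with FIRST {w}. Thus FOLLOW(<E>) = {w}.
FOLLOW(<A>): in <S>-><A> <S>, <A> is followed by <S> with FIRST {ε, s, t, w}; in <S>-><A> <S>, the suffix after <A> is nullable, so FOLLOW(<A>) ⊇ FOLLOW(<S>) = {$, s, t, w}; in <S>->s <S> <A>, the suffix after <A> is empty, so FOLLOW(<A>) ⊇ FOLLOW(<S>) = {$, s, t, w}; in <E>-><A> <E> w, <A> is followed by <E> w with FIRST {s, t, w}. Thus FOLLOW(<A>) = {$, s, t, w}.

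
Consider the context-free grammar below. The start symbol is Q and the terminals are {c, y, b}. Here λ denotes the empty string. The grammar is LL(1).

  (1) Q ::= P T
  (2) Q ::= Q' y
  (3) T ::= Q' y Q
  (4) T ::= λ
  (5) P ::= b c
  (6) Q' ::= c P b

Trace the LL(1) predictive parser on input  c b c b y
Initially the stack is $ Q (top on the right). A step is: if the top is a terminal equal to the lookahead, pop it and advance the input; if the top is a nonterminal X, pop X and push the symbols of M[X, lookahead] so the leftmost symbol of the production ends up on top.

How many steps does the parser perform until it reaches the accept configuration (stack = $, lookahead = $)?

8

step 1: stack=$ Q  input=c b c b y $  — expand Q ::= Q' y
step 2: stack=$ y Q'  input=c b c b y $  — expand Q' ::= c P b
step 3: stack=$ y b P c  input=c b c b y $  — match c
step 4: stack=$ y b P  input=b c b y $  — expand P ::= b c
step 5: stack=$ y b c b  input=b c b y $  — match b
step 6: stack=$ y b c  input=c b y $  — match c
step 7: stack=$ y b  input=b y $  — match b
step 8: stack=$ y  input=y $  — match y
Accept reached after 8 steps.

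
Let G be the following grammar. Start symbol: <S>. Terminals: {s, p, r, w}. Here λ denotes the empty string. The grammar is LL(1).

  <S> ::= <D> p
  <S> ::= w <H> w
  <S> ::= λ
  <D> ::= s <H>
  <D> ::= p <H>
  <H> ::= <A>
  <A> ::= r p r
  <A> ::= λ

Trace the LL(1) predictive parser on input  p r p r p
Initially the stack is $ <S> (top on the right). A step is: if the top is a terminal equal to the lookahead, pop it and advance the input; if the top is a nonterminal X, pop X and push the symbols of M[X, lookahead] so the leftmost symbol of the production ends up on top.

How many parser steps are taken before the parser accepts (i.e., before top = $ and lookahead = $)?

9

     Stack      Input        Action
  1  $ <S>      p r p r p $  expand <S> ::= <D> p
  2  $ p <D>    p r p r p $  expand <D> ::= p <H>
  3  $ p <H> p  p r p r p $  match p
  4  $ p <H>    r p r p $    expand <H> ::= <A>
  5  $ p <A>    r p r p $    expand <A> ::= r p r
  6  $ p r p r  r p r p $    match r
  7  $ p r p    p r p $      match p
  8  $ p r      r p $        match r
  9  $ p        p $          match p
Accept reached after 9 steps.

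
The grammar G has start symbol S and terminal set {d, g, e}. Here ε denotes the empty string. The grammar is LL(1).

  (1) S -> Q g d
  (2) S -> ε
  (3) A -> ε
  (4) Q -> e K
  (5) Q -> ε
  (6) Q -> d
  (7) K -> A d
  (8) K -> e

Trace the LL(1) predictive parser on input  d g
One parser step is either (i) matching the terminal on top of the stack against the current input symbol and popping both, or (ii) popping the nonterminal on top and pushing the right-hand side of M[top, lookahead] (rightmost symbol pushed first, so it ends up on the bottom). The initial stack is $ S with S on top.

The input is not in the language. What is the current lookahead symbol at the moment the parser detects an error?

step 1: stack=$ S  input=d g $  — expand S -> Q g d
step 2: stack=$ d g Q  input=d g $  — expand Q -> d
step 3: stack=$ d g d  input=d g $  — match d
step 4: stack=$ d g  input=g $  — match g
step 5: stack=$ d  input=$  — error: top is terminal d but lookahead is $

$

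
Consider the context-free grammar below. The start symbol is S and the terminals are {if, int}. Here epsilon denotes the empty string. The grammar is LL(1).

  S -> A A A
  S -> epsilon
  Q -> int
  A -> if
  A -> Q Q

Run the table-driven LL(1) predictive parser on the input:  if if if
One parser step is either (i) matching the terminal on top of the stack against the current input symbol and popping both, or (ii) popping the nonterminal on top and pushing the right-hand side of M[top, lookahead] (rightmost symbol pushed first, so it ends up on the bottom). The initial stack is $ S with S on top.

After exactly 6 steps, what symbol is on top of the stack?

if

step 1: stack=$ S  input=if if if $  — expand S -> A A A
step 2: stack=$ A A A  input=if if if $  — expand A -> if
step 3: stack=$ A A if  input=if if if $  — match if
step 4: stack=$ A A  input=if if $  — expand A -> if
step 5: stack=$ A if  input=if if $  — match if
step 6: stack=$ A  input=if $  — expand A -> if
Stack after step 6: $ if (top = if).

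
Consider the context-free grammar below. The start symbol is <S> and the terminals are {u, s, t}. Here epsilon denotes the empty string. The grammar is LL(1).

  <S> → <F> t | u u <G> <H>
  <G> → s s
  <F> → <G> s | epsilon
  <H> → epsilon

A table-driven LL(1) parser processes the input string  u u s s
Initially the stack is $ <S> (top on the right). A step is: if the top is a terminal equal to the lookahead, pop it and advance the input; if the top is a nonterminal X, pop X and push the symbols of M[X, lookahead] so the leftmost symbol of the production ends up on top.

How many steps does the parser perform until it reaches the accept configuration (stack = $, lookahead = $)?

     Stack          Input      Action
  1  $ <S>          u u s s $  expand <S> → u u <G> <H>
  2  $ <H> <G> u u  u u s s $  match u
  3  $ <H> <G> u    u s s $    match u
  4  $ <H> <G>      s s $      expand <G> → s s
  5  $ <H> s s      s s $      match s
  6  $ <H> s        s $        match s
  7  $ <H>          $          expand <H> → epsilon
Accept reached after 7 steps.

7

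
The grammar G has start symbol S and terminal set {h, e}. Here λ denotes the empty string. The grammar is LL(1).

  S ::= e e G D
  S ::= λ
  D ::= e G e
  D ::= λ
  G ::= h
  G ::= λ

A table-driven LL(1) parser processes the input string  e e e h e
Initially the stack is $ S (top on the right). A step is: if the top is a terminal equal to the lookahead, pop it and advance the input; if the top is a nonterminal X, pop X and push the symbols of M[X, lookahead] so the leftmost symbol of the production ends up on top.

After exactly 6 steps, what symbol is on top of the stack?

step 1: stack=$ S  input=e e e h e $  — expand S ::= e e G D
step 2: stack=$ D G e e  input=e e e h e $  — match e
step 3: stack=$ D G e  input=e e h e $  — match e
step 4: stack=$ D G  input=e h e $  — expand G ::= λ
step 5: stack=$ D  input=e h e $  — expand D ::= e G e
step 6: stack=$ e G e  input=e h e $  — match e
Stack after step 6: $ e G (top = G).

G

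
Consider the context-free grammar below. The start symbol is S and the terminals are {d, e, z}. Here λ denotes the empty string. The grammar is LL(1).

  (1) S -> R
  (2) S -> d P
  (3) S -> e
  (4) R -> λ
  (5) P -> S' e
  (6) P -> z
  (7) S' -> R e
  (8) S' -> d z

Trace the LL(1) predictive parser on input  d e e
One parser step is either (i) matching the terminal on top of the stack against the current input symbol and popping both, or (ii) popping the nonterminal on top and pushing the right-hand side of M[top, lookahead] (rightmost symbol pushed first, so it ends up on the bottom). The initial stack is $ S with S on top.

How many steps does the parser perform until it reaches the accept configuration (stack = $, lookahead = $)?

7

     Stack    Input    Action
  1  $ S      d e e $  expand S -> d P
  2  $ P d    d e e $  match d
  3  $ P      e e $    expand P -> S' e
  4  $ e S'   e e $    expand S' -> R e
  5  $ e e R  e e $    expand R -> λ
  6  $ e e    e e $    match e
  7  $ e      e $      match e
Accept reached after 7 steps.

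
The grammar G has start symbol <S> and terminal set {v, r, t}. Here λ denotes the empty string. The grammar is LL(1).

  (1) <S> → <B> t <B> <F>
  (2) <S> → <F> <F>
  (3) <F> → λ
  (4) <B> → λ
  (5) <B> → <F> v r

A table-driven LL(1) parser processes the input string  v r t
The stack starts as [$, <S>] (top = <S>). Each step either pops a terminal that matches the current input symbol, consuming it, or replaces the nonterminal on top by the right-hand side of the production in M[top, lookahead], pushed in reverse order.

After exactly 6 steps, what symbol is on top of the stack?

     Stack                Input    Action
  1  $ <S>                v r t $  expand <S> → <B> t <B> <F>
  2  $ <F> <B> t <B>      v r t $  expand <B> → <F> v r
  3  $ <F> <B> t r v <F>  v r t $  expand <F> → λ
  4  $ <F> <B> t r v      v r t $  match v
  5  $ <F> <B> t r        r t $    match r
  6  $ <F> <B> t          t $      match t
Stack after step 6: $ <F> <B> (top = <B>).

<B>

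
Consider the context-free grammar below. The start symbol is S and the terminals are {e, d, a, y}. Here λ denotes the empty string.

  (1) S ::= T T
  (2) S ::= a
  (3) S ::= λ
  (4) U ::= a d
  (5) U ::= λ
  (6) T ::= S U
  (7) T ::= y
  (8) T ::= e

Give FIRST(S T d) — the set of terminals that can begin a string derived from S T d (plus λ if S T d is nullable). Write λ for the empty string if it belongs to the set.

FIRST(U) = {λ, a}
FIRST(S) = {λ, a, e, y}  (via T T)
FIRST(T) = {λ, a, e, y}  (via S U)
FIRST(S T d): take FIRST of each symbol in turn, carrying on past any symbol whose FIRST contains λ; result {a, d, e, y}.

{a, d, e, y}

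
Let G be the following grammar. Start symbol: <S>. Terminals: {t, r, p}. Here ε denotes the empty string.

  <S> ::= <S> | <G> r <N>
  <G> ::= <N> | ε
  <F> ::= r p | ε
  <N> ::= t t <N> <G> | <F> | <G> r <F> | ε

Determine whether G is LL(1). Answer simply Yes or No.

No

FIRST(<S>) = {r, t}
FIRST(<G>) = {ε, r, t}
FIRST(<F>) = {ε, r}
FIRST(<N>) = {ε, r, t}
FOLLOW(<S>) = {$}
FOLLOW(<G>) = {$, r, t}
FOLLOW(<F>) = {$, r, t}
FOLLOW(<N>) = {$, r, t}
Cell M[<F>, r] receives both <F> ::= r p and <F> ::= ε — the grammar is not LL(1).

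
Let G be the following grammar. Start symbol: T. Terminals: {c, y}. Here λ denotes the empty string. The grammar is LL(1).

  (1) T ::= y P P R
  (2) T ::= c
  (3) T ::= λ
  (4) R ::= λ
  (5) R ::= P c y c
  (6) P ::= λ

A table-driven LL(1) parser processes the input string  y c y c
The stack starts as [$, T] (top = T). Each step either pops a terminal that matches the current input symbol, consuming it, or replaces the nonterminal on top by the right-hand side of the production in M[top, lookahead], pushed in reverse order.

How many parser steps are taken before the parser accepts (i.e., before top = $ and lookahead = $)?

     Stack      Input      Action
  1  $ T        y c y c $  expand T ::= y P P R
  2  $ R P P y  y c y c $  match y
  3  $ R P P    c y c $    expand P ::= λ
  4  $ R P      c y c $    expand P ::= λ
  5  $ R        c y c $    expand R ::= P c y c
  6  $ c y c P  c y c $    expand P ::= λ
  7  $ c y c    c y c $    match c
  8  $ c y      y c $      match y
  9  $ c        c $        match c
Accept reached after 9 steps.

9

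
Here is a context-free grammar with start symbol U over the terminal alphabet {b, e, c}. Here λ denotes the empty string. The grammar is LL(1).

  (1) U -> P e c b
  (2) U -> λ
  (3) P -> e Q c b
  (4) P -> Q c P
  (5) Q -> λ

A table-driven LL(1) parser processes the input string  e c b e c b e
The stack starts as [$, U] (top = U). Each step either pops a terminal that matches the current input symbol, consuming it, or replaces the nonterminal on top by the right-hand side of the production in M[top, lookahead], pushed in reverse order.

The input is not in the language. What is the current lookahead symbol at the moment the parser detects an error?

step 1: stack=$ U  input=e c b e c b e $  — expand U -> P e c b
step 2: stack=$ b c e P  input=e c b e c b e $  — expand P -> e Q c b
step 3: stack=$ b c e b c Q e  input=e c b e c b e $  — match e
step 4: stack=$ b c e b c Q  input=c b e c b e $  — expand Q -> λ
step 5: stack=$ b c e b c  input=c b e c b e $  — match c
step 6: stack=$ b c e b  input=b e c b e $  — match b
step 7: stack=$ b c e  input=e c b e $  — match e
step 8: stack=$ b c  input=c b e $  — match c
step 9: stack=$ b  input=b e $  — match b
step 10: stack=$  input=e $  — error: stack empty but input remains

e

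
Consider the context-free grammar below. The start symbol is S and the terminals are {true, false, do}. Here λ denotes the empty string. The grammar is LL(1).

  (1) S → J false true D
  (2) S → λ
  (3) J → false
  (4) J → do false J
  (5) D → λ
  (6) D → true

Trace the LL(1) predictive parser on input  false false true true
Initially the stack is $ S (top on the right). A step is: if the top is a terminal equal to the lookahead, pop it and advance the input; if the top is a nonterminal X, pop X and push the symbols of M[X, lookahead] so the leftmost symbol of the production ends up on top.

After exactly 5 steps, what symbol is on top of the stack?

     Stack                 Input                    Action
  1  $ S                   false false true true $  expand S → J false true D
  2  $ D true false J      false false true true $  expand J → false
  3  $ D true false false  false false true true $  match false
  4  $ D true false        false true true $        match false
  5  $ D true              true true $              match true
Stack after step 5: $ D (top = D).

D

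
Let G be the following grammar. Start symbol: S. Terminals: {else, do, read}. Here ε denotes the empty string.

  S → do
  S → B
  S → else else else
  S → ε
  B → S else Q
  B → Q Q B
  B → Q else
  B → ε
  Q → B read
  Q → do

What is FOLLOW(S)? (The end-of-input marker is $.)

{$, else}

FIRST(S) = {ε, do, else, read}  (via B)
FIRST(B) = {ε, do, else, read}  (via S else Q, Q Q B, Q else)
FIRST(Q) = {do, else, read}  (via B read)
FOLLOW(S) includes $ since S is the start symbol.
FOLLOW(S): in B→S else Q, S is followed by else Q with FIRST {else}. Thus FOLLOW(S) = {$, else}.
FOLLOW(B): in S→B, the suffix after B is empty, so FOLLOW(B) ⊇ FOLLOW(S) = {$, else}; in B→Q Q B, the suffix after B is empty (adds nothing new); in Q→B read, B is followed by read with FIRST {read}. Thus FOLLOW(B) = {$, else, read}.
FOLLOW(Q): in B→S else Q, the suffix after Q is empty, so FOLLOW(Q) ⊇ FOLLOW(B) = {$, else, read}; in B→Q Q B (occurrence 1), Q is followed by Q B with FIRST {do, else, read}; in B→Q Q B (occurrence 2), Q is followed by B with FIRST {ε, do, else, read}; in B→Q Q B (occurrence 2), the suffix after Q is nullable, so FOLLOW(Q) ⊇ FOLLOW(B) = {$, else, read}; in B→Q else, Q is followed by else with FIRST {else}. Thus FOLLOW(Q) = {$, do, else, read}.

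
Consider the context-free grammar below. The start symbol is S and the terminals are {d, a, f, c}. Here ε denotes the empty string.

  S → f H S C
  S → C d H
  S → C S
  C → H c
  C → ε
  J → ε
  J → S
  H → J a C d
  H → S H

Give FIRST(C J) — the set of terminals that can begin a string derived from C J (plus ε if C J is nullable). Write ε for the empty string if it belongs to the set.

FIRST(S) = {a, d, f}  (via C d H, C S)
FIRST(J) = {ε, a, d, f}  (via S)
FIRST(H) = {a, d, f}  (via J a C d, S H)
FIRST(C) = {ε, a, d, f}  (via H c)
FIRST(C J): take FIRST of each symbol in turn, carrying on past any symbol whose FIRST contains ε; result {ε, a, d, f}.

{ε, a, d, f}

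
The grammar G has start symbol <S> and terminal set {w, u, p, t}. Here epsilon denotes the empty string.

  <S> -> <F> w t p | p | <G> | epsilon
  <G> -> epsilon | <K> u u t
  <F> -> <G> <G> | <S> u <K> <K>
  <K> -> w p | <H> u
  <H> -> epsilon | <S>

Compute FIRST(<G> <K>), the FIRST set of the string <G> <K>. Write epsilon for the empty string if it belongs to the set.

{p, u, w}

FIRST(<S>) = {epsilon, p, u, w}  (via <F> w t p, <G>)
FIRST(<H>) = {epsilon, p, u, w}  (via <S>)
FIRST(<K>) = {p, u, w}  (via <H> u)
FIRST(<G>) = {epsilon, p, u, w}  (via <K> u u t)
FIRST(<F>) = {epsilon, p, u, w}  (via <G> <G>, <S> u <K> <K>)
FIRST(<G> <K>): take FIRST of each symbol in turn, carrying on past any symbol whose FIRST contains epsilon; result {p, u, w}.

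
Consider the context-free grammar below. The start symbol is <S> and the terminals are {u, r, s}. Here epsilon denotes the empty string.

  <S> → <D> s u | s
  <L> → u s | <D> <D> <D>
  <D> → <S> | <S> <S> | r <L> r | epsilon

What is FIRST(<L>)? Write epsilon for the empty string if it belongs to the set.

{epsilon, r, s, u}

FIRST(<S>) = {r, s}  (via <D> s u)
FIRST(<D>) = {epsilon, r, s}  (via <S>, <S> <S>)
FIRST(<L>) = {epsilon, r, s, u}  (via <D> <D> <D>)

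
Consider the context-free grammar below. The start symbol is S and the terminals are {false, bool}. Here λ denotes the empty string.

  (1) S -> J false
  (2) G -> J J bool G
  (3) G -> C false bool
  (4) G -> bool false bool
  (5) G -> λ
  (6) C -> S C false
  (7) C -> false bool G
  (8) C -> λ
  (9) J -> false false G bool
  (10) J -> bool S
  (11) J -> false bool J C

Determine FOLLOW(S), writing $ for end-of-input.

FIRST(J): from J->false false G bool we get {false}; from J->bool S we get {bool}; from J->false bool J C we get {false}. So FIRST(J) = {bool, false}.
FIRST(S): from S->J false we get {bool, false}. So FIRST(S) = {bool, false}.
FIRST(C): from C->S C false we get {bool, false}; from C->false bool G we get {false}; from C->λ we get {λ}. So FIRST(C) = {λ, bool, false}.
FIRST(G): from G->J J bool G we get {bool, false}; from G->C false bool we get {bool, false}; from G->bool false bool we get {bool}; from G->λ we get {λ}. So FIRST(G) = {λ, bool, false}.
FOLLOW(S) includes $ since S is the start symbol.
FOLLOW(J): in S->J false, J is followed by false with FIRST {false}; in G->J J bool G (occurrence 1), J is followed by J bool G with FIRST {bool, false}; in G->J J bool G (occurrence 2), J is followed by bool G with FIRST {bool}; in J->false bool J C, J is followed by C with FIRST {λ, bool, false}; in J->false bool J C, the suffix after J is nullable (adds nothing new). Thus FOLLOW(J) = {bool, false}.
FOLLOW(S): in C->S C false, S is followed by C false with FIRST {bool, false}; in J->bool S, the suffix after S is empty, so FOLLOW(S) ⊇ FOLLOW(J) = {bool, false}. Thus FOLLOW(S) = {$, bool, false}.
FOLLOW(C): in G->C false bool, C is followed by false bool with FIRST {false}; in C->S C false, C is followed by false with FIRST {false}; in J->false bool J C, the suffix after C is empty, so FOLLOW(C) ⊇ FOLLOW(J) = {bool, false}. Thus FOLLOW(C) = {bool, false}.
FOLLOW(G): in G->J J bool G, the suffix after G is empty (adds nothing new); in C->false bool G, the suffix after G is empty, so FOLLOW(G) ⊇ FOLLOW(C) = {bool, false}; in J->false false G bool, G is followed by bool with FIRST {bool}. Thus FOLLOW(G) = {bool, false}.

{$, bool, false}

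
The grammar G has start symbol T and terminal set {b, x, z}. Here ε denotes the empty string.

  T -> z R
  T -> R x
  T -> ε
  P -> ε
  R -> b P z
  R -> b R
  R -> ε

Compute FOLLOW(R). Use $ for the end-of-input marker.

FIRST(P): from P->ε we get {ε}. So FIRST(P) = {ε}.
FIRST(R): from R->b P z we get {b}; from R->b R we get {b}; from R->ε we get {ε}. So FIRST(R) = {ε, b}.
FIRST(T): from T->z R we get {z}; from T->R x we get {b, x}; from T->ε we get {ε}. So FIRST(T) = {ε, b, x, z}.
FOLLOW(T) includes $ since T is the start symbol.
FOLLOW(T): T appears on no right-hand side. Thus FOLLOW(T) = {$}.
FOLLOW(P): in R->b P z, P is followed by z with FIRST {z}. Thus FOLLOW(P) = {z}.
FOLLOW(R): in T->z R, the suffix after R is empty, so FOLLOW(R) ⊇ FOLLOW(T) = {$}; in T->R x, R is followed by x with FIRST {x}; in R->b R, the suffix after R is empty (adds nothing new). Thus FOLLOW(R) = {$, x}.

{$, x}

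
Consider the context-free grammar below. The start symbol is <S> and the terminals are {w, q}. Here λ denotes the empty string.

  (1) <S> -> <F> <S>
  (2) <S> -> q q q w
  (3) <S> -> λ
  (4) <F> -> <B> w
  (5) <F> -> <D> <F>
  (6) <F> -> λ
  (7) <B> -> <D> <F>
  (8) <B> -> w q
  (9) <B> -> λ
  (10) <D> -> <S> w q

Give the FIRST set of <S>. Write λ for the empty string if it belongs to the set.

{λ, q, w}

FIRST(<S>) = {λ, q, w}  (via <F> <S>)
FIRST(<D>) = {q, w}  (via <S> w q)
FIRST(<B>) = {λ, q, w}  (via <D> <F>)
FIRST(<F>) = {λ, q, w}  (via <B> w, <D> <F>)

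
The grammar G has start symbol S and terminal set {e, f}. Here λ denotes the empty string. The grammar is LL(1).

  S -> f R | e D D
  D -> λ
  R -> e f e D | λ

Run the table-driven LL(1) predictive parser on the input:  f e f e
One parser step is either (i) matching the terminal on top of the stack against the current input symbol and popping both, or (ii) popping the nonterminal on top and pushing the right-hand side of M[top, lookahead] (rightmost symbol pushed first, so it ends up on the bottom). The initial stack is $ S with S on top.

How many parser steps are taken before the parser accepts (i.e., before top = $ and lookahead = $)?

7

step 1: stack=$ S  input=f e f e $  — expand S -> f R
step 2: stack=$ R f  input=f e f e $  — match f
step 3: stack=$ R  input=e f e $  — expand R -> e f e D
step 4: stack=$ D e f e  input=e f e $  — match e
step 5: stack=$ D e f  input=f e $  — match f
step 6: stack=$ D e  input=e $  — match e
step 7: stack=$ D  input=$  — expand D -> λ
Accept reached after 7 steps.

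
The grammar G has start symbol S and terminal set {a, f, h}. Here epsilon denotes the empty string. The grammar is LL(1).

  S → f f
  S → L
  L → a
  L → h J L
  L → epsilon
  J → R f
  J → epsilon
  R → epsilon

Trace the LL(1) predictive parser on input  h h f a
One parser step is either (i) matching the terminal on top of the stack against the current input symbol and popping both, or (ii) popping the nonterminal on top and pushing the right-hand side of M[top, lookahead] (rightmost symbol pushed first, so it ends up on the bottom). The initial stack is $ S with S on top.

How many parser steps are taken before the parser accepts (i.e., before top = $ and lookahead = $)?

step 1: stack=$ S  input=h h f a $  — expand S → L
step 2: stack=$ L  input=h h f a $  — expand L → h J L
step 3: stack=$ L J h  input=h h f a $  — match h
step 4: stack=$ L J  input=h f a $  — expand J → epsilon
step 5: stack=$ L  input=h f a $  — expand L → h J L
step 6: stack=$ L J h  input=h f a $  — match h
step 7: stack=$ L J  input=f a $  — expand J → R f
step 8: stack=$ L f R  input=f a $  — expand R → epsilon
step 9: stack=$ L f  input=f a $  — match f
step 10: stack=$ L  input=a $  — expand L → a
step 11: stack=$ a  input=a $  — match a
Accept reached after 11 steps.

11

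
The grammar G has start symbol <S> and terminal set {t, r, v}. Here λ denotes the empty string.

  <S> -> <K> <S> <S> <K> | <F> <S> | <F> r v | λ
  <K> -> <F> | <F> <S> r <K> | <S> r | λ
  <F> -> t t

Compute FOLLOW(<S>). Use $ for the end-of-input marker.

{$, r, t}

FIRST(<F>) = {t}
FIRST(<S>) = {λ, r, t}  (via <K> <S> <S> <K>, <F> <S>, <F> r v)
FIRST(<K>) = {λ, r, t}  (via <F>, <F> <S> r <K>, <S> r)
FOLLOW(<S>) includes $ since <S> is the start symbol.
FOLLOW(<S>): in <S>-><K> <S> <S> <K> (occurrence 1), <S> is followed by <S> <K> with FIRST {λ, r, t}; in <S>-><K> <S> <S> <K> (occurrence 1), the suffix after <S> is nullable (adds nothing new); in <S>-><K> <S> <S> <K> (occurrence 2), <S> is followed by <K> with FIRST {λ, r, t}; in <S>-><K> <S> <S> <K> (occurrence 2), the suffix after <S> is nullable (adds nothing new); in <S>-><F> <S>, the suffix after <S> is empty (adds nothing new); in <K>-><F> <S> r <K>, <S> is followed by r <K> with FIRST {r}; in <K>-><S> r, <S> is followed by r with FIRST {r}. Thus FOLLOW(<S>) = {$, r, t}.
FOLLOW(<K>): in <S>-><K> <S> <S> <K> (occurrence 1), <K> is followed by <S> <S> <K> with FIRST {λ, r, t}; in <S>-><K> <S> <S> <K> (occurrence 1), the suffix after <K> is nullable, so FOLLOW(<K>) ⊇ FOLLOW(<S>) = {$, r, t}; in <S>-><K> <S> <S> <K> (occurrence 2), the suffix after <K> is empty, so FOLLOW(<K>) ⊇ FOLLOW(<S>) = {$, r, t}; in <K>-><F> <S> r <K>, the suffix after <K> is empty (adds nothing new). Thus FOLLOW(<K>) = {$, r, t}.
FOLLOW(<F>): in <S>-><F> <S>, <F> is followed by <S> with FIRST {λ, r, t}; in <S>-><F> <S>, the suffix after <F> is nullable, so FOLLOW(<F>) ⊇ FOLLOW(<S>) = {$, r, t}; in <S>-><F> r v, <F> is followed by r v with FIRST {r}; in <K>-><F>, the suffix after <F> is empty, so FOLLOW(<F>) ⊇ FOLLOW(<K>) = {$, r, t}; in <K>-><F> <S> r <K>, <F> is followed by <S> r <K> with FIRST {r, t}. Thus FOLLOW(<F>) = {$, r, t}.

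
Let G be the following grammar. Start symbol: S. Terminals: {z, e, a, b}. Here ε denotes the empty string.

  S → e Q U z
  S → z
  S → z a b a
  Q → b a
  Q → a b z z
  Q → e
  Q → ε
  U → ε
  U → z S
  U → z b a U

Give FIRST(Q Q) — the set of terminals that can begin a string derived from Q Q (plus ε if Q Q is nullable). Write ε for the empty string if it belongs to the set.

{ε, a, b, e}

FIRST(S): from S→e Q U z we get {e}; from S→z we get {z}; from S→z a b a we get {z}. So FIRST(S) = {e, z}.
FIRST(Q): from Q→b a we get {b}; from Q→a b z z we get {a}; from Q→e we get {e}; from Q→ε we get {ε}. So FIRST(Q) = {ε, a, b, e}.
FIRST(U): from U→ε we get {ε}; from U→z S we get {z}; from U→z b a U we get {z}. So FIRST(U) = {ε, z}.
FIRST(Q Q): take FIRST of each symbol in turn, carrying on past any symbol whose FIRST contains ε; result {ε, a, b, e}.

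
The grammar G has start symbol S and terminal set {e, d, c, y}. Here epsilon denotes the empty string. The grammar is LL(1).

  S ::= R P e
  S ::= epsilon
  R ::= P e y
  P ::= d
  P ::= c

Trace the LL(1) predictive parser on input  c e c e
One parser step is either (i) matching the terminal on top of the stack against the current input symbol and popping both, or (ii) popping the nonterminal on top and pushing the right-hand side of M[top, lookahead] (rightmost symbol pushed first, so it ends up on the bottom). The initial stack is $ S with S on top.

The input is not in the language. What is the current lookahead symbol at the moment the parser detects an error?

c

step 1: stack=$ S  input=c e c e $  — expand S ::= R P e
step 2: stack=$ e P R  input=c e c e $  — expand R ::= P e y
step 3: stack=$ e P y e P  input=c e c e $  — expand P ::= c
step 4: stack=$ e P y e c  input=c e c e $  — match c
step 5: stack=$ e P y e  input=e c e $  — match e
step 6: stack=$ e P y  input=c e $  — error: top is terminal y but lookahead is c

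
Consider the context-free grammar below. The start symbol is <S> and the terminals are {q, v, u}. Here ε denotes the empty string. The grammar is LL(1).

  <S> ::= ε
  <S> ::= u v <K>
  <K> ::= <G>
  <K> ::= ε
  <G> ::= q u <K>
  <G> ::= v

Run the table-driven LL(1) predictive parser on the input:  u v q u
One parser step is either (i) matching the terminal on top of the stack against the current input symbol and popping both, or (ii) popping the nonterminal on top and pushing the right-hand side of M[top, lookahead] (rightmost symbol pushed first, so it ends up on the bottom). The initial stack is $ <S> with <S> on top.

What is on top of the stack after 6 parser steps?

u

step 1: stack=$ <S>  input=u v q u $  — expand <S> ::= u v <K>
step 2: stack=$ <K> v u  input=u v q u $  — match u
step 3: stack=$ <K> v  input=v q u $  — match v
step 4: stack=$ <K>  input=q u $  — expand <K> ::= <G>
step 5: stack=$ <G>  input=q u $  — expand <G> ::= q u <K>
step 6: stack=$ <K> u q  input=q u $  — match q
Stack after step 6: $ <K> u (top = u).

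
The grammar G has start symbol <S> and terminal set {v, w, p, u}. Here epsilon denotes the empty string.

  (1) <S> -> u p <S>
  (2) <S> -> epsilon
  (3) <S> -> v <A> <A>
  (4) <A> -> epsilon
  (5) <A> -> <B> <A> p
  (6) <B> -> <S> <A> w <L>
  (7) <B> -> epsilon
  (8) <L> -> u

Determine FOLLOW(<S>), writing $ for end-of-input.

FIRST(<S>): from <S>->u p <S> we get {u}; from <S>->epsilon we get {epsilon}; from <S>->v <A> <A> we get {v}. So FIRST(<S>) = {epsilon, u, v}.
FIRST(<L>): from <L>->u we get {u}. So FIRST(<L>) = {u}.
FIRST(<A>): from <A>->epsilon we get {epsilon}; from <A>-><B> <A> p we get {p, u, v, w}. So FIRST(<A>) = {epsilon, p, u, v, w}.
FIRST(<B>): from <B>-><S> <A> w <L> we get {p, u, v, w}; from <B>->epsilon we get {epsilon}. So FIRST(<B>) = {epsilon, p, u, v, w}.
FOLLOW(<S>) includes $ since <S> is the start symbol.
FOLLOW(<S>): in <S>->u p <S>, the suffix after <S> is empty (adds nothing new); in <B>-><S> <A> w <L>, <S> is followed by <A> w <L> with FIRST {p, u, v, w}. Thus FOLLOW(<S>) = {$, p, u, v, w}.
FOLLOW(<A>): in <S>->v <A> <A> (occurrence 1), <A> is followed by <A> with FIRST {epsilon, p, u, v, w}; in <S>->v <A> <A> (occurrence 1), the suffix after <A> is nullable, so FOLLOW(<A>) ⊇ FOLLOW(<S>) = {$, p, u, v, w}; in <S>->v <A> <A> (occurrence 2), the suffix after <A> is empty, so FOLLOW(<A>) ⊇ FOLLOW(<S>) = {$, p, u, v, w}; in <A>-><B> <A> p, <A> is followed by p with FIRST {p}; in <B>-><S> <A> w <L>, <A> is followed by w <L> with FIRST {w}. Thus FOLLOW(<A>) = {$, p, u, v, w}.
FOLLOW(<B>): in <A>-><B> <A> p, <B> is followed by <A> p with FIRST {p, u, v, w}. Thus FOLLOW(<B>) = {p, u, v, w}.
FOLLOW(<L>): in <B>-><S> <A> w <L>, the suffix after <L> is empty, so FOLLOW(<L>) ⊇ FOLLOW(<B>) = {p, u, v, w}. Thus FOLLOW(<L>) = {p, u, v, w}.

{$, p, u, v, w}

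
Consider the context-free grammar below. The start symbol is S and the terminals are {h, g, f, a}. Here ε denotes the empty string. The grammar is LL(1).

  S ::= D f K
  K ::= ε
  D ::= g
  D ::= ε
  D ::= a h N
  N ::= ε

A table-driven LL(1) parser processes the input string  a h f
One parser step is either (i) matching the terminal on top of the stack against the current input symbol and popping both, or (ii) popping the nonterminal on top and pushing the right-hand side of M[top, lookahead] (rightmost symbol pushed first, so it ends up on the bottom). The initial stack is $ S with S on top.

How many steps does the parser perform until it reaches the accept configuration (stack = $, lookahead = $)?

7

step 1: stack=$ S  input=a h f $  — expand S ::= D f K
step 2: stack=$ K f D  input=a h f $  — expand D ::= a h N
step 3: stack=$ K f N h a  input=a h f $  — match a
step 4: stack=$ K f N h  input=h f $  — match h
step 5: stack=$ K f N  input=f $  — expand N ::= ε
step 6: stack=$ K f  input=f $  — match f
step 7: stack=$ K  input=$  — expand K ::= ε
Accept reached after 7 steps.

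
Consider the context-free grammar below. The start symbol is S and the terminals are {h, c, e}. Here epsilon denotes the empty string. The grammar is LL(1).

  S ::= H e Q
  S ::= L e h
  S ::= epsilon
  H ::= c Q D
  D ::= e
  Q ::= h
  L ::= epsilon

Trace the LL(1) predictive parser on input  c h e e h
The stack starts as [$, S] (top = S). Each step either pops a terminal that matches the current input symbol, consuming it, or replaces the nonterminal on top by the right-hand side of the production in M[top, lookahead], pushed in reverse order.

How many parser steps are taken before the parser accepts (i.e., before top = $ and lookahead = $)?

      Stack        Input        Action
   1  $ S          c h e e h $  expand S ::= H e Q
   2  $ Q e H      c h e e h $  expand H ::= c Q D
   3  $ Q e D Q c  c h e e h $  match c
   4  $ Q e D Q    h e e h $    expand Q ::= h
   5  $ Q e D h    h e e h $    match h
   6  $ Q e D      e e h $      expand D ::= e
   7  $ Q e e      e e h $      match e
   8  $ Q e        e h $        match e
   9  $ Q          h $          expand Q ::= h
  10  $ h          h $          match h
Accept reached after 10 steps.

10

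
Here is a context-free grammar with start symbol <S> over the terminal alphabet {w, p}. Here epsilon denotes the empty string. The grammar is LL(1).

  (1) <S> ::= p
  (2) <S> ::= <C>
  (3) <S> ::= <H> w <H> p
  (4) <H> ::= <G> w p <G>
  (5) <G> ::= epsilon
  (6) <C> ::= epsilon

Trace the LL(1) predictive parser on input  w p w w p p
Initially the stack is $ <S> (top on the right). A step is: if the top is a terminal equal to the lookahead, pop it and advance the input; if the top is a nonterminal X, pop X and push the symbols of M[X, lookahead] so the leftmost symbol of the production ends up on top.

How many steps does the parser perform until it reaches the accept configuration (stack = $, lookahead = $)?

      Stack                  Input          Action
   1  $ <S>                  w p w w p p $  expand <S> ::= <H> w <H> p
   2  $ p <H> w <H>          w p w w p p $  expand <H> ::= <G> w p <G>
   3  $ p <H> w <G> p w <G>  w p w w p p $  expand <G> ::= epsilon
   4  $ p <H> w <G> p w      w p w w p p $  match w
   5  $ p <H> w <G> p        p w w p p $    match p
   6  $ p <H> w <G>          w w p p $      expand <G> ::= epsilon
   7  $ p <H> w              w w p p $      match w
   8  $ p <H>                w p p $        expand <H> ::= <G> w p <G>
   9  $ p <G> p w <G>        w p p $        expand <G> ::= epsilon
  10  $ p <G> p w            w p p $        match w
  11  $ p <G> p              p p $          match p
  12  $ p <G>                p $            expand <G> ::= epsilon
  13  $ p                    p $            match p
Accept reached after 13 steps.

13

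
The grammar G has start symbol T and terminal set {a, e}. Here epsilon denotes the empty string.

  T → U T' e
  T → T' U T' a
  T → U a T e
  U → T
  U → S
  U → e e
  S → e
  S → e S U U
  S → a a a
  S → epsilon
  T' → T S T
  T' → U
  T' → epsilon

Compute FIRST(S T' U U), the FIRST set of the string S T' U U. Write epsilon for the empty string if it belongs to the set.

FIRST(S): from S→e we get {e}; from S→e S U U we get {e}; from S→a a a we get {a}; from S→epsilon we get {epsilon}. So FIRST(S) = {epsilon, a, e}.
FIRST(T): from T→U T' e we get {a, e}; from T→T' U T' a we get {a, e}; from T→U a T e we get {a, e}. So FIRST(T) = {a, e}.
FIRST(U): from U→T we get {a, e}; from U→S we get {epsilon, a, e}; from U→e e we get {e}. So FIRST(U) = {epsilon, a, e}.
FIRST(T'): from T'→T S T we get {a, e}; from T'→U we get {epsilon, a, e}; from T'→epsilon we get {epsilon}. So FIRST(T') = {epsilon, a, e}.
FIRST(S T' U U): take FIRST of each symbol in turn, carrying on past any symbol whose FIRST contains epsilon; result {epsilon, a, e}.

{epsilon, a, e}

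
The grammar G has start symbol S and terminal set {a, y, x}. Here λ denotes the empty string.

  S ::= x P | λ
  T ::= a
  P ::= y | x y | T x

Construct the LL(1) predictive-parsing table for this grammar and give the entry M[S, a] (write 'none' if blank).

none

FIRST(S) = {λ, x}
FIRST(T) = {a}
FIRST(P) = {a, x, y}  (via T x)
FOLLOW(S) includes $ since S is the start symbol.
FOLLOW(S): S appears on no right-hand side. Thus FOLLOW(S) = {$}.
For S ::= x P: FIRST(x P) = {x}, so it goes in M[S, t] for t ∈ {x}.
For S ::= λ: FIRST(λ) = {λ}, so it goes in M[S, t] for t ∈ {}; since λ ∈ FIRST, also for every t ∈ FOLLOW(S) = {$}.
None of these place a production in M[S, a].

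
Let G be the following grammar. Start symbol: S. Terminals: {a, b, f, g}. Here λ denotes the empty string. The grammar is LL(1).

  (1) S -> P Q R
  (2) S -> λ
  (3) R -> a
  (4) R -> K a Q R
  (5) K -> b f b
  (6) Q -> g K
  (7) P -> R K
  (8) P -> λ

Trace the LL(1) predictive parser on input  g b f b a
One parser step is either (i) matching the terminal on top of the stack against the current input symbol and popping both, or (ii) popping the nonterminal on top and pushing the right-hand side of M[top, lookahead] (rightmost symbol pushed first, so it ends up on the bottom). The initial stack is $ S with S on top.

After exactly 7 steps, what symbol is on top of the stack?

b

     Stack      Input        Action
  1  $ S        g b f b a $  expand S -> P Q R
  2  $ R Q P    g b f b a $  expand P -> λ
  3  $ R Q      g b f b a $  expand Q -> g K
  4  $ R K g    g b f b a $  match g
  5  $ R K      b f b a $    expand K -> b f b
  6  $ R b f b  b f b a $    match b
  7  $ R b f    f b a $      match f
Stack after step 7: $ R b (top = b).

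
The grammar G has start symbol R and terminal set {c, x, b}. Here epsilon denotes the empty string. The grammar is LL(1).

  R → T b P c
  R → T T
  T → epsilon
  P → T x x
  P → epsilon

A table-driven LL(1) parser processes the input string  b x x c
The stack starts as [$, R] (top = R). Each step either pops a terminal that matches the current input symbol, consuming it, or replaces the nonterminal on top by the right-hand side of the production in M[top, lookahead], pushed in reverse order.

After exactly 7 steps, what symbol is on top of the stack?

c

     Stack      Input      Action
  1  $ R        b x x c $  expand R → T b P c
  2  $ c P b T  b x x c $  expand T → epsilon
  3  $ c P b    b x x c $  match b
  4  $ c P      x x c $    expand P → T x x
  5  $ c x x T  x x c $    expand T → epsilon
  6  $ c x x    x x c $    match x
  7  $ c x      x c $      match x
Stack after step 7: $ c (top = c).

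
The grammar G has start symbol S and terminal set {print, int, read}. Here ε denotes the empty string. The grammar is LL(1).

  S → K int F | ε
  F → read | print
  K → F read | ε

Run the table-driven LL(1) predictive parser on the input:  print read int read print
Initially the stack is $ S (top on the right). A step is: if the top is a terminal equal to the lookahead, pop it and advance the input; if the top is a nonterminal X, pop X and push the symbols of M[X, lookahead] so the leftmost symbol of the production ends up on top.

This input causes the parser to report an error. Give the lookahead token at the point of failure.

     Stack               Input                        Action
  1  $ S                 print read int read print $  expand S → K int F
  2  $ F int K           print read int read print $  expand K → F read
  3  $ F int read F      print read int read print $  expand F → print
  4  $ F int read print  print read int read print $  match print
  5  $ F int read        read int read print $        match read
  6  $ F int             int read print $             match int
  7  $ F                 read print $                 expand F → read
  8  $ read              read print $                 match read
  9  $                   print $                      error: stack empty but input remains

print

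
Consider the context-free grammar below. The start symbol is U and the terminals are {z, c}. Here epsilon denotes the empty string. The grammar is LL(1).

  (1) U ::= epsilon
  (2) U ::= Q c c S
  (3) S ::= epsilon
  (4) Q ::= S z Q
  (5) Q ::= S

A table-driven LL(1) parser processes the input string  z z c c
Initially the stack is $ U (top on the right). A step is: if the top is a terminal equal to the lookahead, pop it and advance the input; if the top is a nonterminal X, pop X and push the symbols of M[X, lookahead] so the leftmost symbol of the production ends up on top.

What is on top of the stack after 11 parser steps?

step 1: stack=$ U  input=z z c c $  — expand U ::= Q c c S
step 2: stack=$ S c c Q  input=z z c c $  — expand Q ::= S z Q
step 3: stack=$ S c c Q z S  input=z z c c $  — expand S ::= epsilon
step 4: stack=$ S c c Q z  input=z z c c $  — match z
step 5: stack=$ S c c Q  input=z c c $  — expand Q ::= S z Q
step 6: stack=$ S c c Q z S  input=z c c $  — expand S ::= epsilon
step 7: stack=$ S c c Q z  input=z c c $  — match z
step 8: stack=$ S c c Q  input=c c $  — expand Q ::= S
step 9: stack=$ S c c S  input=c c $  — expand S ::= epsilon
step 10: stack=$ S c c  input=c c $  — match c
step 11: stack=$ S c  input=c $  — match c
Stack after step 11: $ S (top = S).

S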